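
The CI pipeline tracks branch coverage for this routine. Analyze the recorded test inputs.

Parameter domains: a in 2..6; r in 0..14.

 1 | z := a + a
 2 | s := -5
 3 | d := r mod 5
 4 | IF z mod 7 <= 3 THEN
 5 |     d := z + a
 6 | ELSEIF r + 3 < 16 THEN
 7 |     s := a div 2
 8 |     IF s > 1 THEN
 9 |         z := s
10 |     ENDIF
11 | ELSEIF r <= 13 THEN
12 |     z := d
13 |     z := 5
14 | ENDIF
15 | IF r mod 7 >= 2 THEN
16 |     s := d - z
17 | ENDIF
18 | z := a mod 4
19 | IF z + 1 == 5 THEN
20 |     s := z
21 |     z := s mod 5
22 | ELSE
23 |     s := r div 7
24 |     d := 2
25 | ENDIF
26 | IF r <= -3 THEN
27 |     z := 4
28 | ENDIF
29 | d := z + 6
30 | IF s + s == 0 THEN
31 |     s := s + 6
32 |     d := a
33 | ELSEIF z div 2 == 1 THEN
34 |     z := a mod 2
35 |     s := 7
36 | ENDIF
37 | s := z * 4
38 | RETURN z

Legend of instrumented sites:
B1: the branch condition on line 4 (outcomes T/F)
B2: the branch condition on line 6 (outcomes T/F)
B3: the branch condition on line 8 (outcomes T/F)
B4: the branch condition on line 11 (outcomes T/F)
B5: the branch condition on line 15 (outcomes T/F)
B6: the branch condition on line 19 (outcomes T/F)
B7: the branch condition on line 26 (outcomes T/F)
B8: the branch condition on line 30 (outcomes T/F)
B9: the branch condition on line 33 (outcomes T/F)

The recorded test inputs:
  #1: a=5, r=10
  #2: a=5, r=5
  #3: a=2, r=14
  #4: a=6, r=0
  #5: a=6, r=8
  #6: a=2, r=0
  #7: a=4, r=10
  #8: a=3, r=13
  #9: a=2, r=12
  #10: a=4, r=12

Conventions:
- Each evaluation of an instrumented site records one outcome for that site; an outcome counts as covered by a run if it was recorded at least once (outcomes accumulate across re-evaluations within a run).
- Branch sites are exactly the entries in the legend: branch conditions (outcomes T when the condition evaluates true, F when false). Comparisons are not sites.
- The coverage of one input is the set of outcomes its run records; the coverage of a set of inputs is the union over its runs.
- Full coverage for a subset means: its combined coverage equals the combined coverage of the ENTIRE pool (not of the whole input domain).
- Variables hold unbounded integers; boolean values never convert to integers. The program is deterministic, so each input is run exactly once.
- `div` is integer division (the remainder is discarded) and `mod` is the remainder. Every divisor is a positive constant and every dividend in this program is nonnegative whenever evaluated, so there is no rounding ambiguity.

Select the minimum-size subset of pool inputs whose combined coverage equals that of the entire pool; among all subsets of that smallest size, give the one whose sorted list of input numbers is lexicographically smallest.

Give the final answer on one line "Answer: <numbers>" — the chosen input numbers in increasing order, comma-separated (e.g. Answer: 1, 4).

run #1 (a=5, r=10) runs B1->T, B5->T, B6->F, B7->F, B8->F, B9->F; records B1=T, B5=T, B6=F, B7=F, B8=F, B9=F
run #2 (a=5, r=5) runs B1->T, B5->T, B6->F, B7->F, B8->T; records B1=T, B5=T, B6=F, B7=F, B8=T
run #3 (a=2, r=14) runs B1->F, B2->F, B4->F, B5->F, B6->F, B7->F, B8->F, B9->T; records B1=F, B2=F, B4=F, B5=F, B6=F, B7=F, B8=F, B9=T
run #4 (a=6, r=0) runs B1->F, B2->T, B3->T, B5->F, B6->F, B7->F, B8->T; records B1=F, B2=T, B3=T, B5=F, B6=F, B7=F, B8=T
run #5 (a=6, r=8) runs B1->F, B2->T, B3->T, B5->F, B6->F, B7->F, B8->F, B9->T; records B1=F, B2=T, B3=T, B5=F, B6=F, B7=F, B8=F, B9=T
run #6 (a=2, r=0) runs B1->F, B2->T, B3->F, B5->F, B6->F, B7->F, B8->T; records B1=F, B2=T, B3=F, B5=F, B6=F, B7=F, B8=T
run #7 (a=4, r=10) runs B1->T, B5->T, B6->F, B7->F, B8->F, B9->F; records B1=T, B5=T, B6=F, B7=F, B8=F, B9=F
run #8 (a=3, r=13) runs B1->F, B2->F, B4->T, B5->T, B6->F, B7->F, B8->F, B9->T; records B1=F, B2=F, B4=T, B5=T, B6=F, B7=F, B8=F, B9=T
run #9 (a=2, r=12) runs B1->F, B2->T, B3->F, B5->T, B6->F, B7->F, B8->F, B9->T; records B1=F, B2=T, B3=F, B5=T, B6=F, B7=F, B8=F, B9=T
run #10 (a=4, r=12) runs B1->T, B5->T, B6->F, B7->F, B8->F, B9->F; records B1=T, B5=T, B6=F, B7=F, B8=F, B9=F
the full pool covers 16 outcomes: B1=T, B1=F, B2=T, B2=F, B3=T, B3=F, B4=T, B4=F, B5=T, B5=F, B6=F, B7=F, B8=T, B8=F, B9=T, B9=F
checked all size-1 subsets: none covers 16 outcomes (max 8/16)
checked all size-2 subsets: none covers 16 outcomes (max 12/16)
checked all size-3 subsets: none covers 16 outcomes (max 14/16)
checked all size-4 subsets: none covers 16 outcomes (max 15/16)
at size 5, {1, 3, 4, 6, 8} reaches all 16 outcomes; every lexicographically earlier size-5 subset fails

Answer: 1, 3, 4, 6, 8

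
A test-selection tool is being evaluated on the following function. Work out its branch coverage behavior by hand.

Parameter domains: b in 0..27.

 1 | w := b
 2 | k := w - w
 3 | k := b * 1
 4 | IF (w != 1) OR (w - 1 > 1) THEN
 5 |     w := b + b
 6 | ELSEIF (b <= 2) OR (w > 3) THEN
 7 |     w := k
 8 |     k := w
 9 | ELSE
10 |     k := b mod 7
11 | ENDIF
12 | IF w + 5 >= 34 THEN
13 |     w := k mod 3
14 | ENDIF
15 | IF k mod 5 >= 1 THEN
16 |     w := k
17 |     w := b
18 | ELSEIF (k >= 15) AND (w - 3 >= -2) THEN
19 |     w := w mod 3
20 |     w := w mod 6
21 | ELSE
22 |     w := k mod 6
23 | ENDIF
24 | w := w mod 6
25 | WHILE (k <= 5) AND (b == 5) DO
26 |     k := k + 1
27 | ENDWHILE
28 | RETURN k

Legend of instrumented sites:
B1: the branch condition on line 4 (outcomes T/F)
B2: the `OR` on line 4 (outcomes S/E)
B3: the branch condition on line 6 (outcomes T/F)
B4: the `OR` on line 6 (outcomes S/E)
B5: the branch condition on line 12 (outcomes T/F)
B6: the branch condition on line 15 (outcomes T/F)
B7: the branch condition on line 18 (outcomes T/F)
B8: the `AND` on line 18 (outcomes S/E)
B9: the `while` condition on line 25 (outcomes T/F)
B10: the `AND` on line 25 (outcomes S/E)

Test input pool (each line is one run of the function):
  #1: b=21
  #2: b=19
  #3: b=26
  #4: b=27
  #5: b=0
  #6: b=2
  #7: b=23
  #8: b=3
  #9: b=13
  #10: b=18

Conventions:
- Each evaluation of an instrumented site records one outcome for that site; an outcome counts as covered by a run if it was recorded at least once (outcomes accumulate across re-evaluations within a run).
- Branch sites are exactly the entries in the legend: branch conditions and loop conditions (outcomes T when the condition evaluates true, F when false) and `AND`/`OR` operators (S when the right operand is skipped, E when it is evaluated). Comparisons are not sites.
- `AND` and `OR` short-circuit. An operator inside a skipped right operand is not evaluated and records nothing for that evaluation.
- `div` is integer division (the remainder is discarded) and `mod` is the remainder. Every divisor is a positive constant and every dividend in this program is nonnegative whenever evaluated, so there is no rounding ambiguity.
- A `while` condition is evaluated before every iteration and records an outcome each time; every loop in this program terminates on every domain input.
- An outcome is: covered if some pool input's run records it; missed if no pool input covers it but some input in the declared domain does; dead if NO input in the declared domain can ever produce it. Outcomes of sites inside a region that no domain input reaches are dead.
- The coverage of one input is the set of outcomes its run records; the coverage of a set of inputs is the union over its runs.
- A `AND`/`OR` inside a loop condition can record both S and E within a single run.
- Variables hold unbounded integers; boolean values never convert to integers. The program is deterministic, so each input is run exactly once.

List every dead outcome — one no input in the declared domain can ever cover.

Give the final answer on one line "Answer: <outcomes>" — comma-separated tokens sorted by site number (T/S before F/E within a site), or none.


sweeping the full domain (28 inputs) for each outcome:
  B3=F: never recorded by any domain input -> dead
  B4=E: never recorded by any domain input -> dead
  reachable outcomes have witnesses, e.g. B1=T (e.g. b=0), B1=F (e.g. b=1), B2=S (e.g. b=0), B2=E (e.g. b=1)
Answer: B3=F, B4=E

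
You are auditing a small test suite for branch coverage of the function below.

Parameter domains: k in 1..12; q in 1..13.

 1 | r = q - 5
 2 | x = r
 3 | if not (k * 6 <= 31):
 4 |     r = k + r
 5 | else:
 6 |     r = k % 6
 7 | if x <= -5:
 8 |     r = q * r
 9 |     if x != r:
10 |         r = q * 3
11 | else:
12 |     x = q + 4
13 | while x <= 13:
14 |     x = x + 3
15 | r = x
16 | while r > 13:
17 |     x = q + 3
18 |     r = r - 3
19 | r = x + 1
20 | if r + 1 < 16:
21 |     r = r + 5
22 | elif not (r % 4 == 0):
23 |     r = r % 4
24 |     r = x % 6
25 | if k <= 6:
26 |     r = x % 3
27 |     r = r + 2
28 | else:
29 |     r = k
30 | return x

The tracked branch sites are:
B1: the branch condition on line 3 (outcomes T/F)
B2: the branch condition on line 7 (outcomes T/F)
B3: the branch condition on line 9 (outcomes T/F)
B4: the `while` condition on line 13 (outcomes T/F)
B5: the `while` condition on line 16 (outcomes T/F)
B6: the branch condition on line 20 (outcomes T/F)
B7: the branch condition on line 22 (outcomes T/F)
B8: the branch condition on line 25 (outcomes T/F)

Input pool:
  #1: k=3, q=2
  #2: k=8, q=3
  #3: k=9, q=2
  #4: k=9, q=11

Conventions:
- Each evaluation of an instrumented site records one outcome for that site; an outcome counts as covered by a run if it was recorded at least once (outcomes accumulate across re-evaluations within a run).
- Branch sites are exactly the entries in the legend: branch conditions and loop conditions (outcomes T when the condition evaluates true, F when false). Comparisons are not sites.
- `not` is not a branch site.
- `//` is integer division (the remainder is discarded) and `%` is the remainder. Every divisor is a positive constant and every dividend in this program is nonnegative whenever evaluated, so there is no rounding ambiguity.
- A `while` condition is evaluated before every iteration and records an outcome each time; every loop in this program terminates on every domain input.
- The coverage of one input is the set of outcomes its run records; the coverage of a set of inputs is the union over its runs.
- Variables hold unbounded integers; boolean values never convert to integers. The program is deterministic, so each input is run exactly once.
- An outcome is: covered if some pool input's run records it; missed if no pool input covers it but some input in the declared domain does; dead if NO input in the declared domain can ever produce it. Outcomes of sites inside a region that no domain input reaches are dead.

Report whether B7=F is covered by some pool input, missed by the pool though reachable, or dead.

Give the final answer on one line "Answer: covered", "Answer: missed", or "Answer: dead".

no pool input records B7=F
but domain input (k=1, q=12) does record it -> reachable, so missed

Answer: missed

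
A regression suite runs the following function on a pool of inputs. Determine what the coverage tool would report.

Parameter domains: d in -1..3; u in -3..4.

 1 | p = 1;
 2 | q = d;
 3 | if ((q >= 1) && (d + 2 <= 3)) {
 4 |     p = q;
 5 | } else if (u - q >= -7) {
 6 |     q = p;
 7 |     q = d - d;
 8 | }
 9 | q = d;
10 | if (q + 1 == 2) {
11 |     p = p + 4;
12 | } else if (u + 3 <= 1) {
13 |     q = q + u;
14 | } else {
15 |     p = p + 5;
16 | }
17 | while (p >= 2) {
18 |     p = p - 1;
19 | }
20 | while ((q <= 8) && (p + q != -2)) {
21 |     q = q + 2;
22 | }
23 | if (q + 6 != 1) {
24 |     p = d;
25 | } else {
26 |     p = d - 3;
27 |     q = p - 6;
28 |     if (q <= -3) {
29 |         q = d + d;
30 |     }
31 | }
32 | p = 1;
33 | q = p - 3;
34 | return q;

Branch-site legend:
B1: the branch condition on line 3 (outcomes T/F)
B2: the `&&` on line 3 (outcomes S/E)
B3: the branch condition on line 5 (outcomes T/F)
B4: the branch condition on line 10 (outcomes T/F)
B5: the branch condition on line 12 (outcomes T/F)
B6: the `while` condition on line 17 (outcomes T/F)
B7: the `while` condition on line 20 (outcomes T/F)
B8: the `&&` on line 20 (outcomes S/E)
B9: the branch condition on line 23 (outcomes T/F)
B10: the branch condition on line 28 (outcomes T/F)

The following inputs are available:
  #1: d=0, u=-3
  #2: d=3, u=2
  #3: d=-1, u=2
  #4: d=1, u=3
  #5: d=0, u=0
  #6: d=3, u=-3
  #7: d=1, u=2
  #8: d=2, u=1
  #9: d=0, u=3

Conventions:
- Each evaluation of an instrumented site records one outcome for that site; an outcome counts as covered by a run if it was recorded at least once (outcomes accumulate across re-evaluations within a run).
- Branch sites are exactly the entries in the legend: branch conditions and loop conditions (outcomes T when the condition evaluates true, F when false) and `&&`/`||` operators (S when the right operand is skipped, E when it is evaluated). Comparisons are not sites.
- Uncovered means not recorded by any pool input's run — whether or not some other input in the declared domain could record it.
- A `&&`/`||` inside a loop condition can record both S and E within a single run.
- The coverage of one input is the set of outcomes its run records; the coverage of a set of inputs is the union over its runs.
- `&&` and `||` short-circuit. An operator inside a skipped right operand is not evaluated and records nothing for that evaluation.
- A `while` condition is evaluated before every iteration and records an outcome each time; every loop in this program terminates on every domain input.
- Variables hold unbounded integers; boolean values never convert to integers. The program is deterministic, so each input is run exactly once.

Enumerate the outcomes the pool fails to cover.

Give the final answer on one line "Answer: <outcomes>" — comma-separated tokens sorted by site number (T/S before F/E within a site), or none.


#1 (d=0, u=-3) -> B2->S, B1->F, B3->T, B4->F, B5->T, B6->F, B8->E, B7->F, B9->T; covered: B1=F, B2=S, B3=T, B4=F, B5=T, B6=F, B7=F, B8=E, B9=T
#2 (d=3, u=2) -> B2->E, B1->F, B3->T, B4->F, B5->F, B6->T, B6->T, B6->T, B6->T, B6->T, B6->F, B8->E, B7->T, B8->E, ...; covered: B1=F, B2=E, B3=T, B4=F, B5=F, B6=T, B6=F, B7=T, B7=F, B8=S, B8=E, B9=T
#3 (d=-1, u=2) -> B2->S, B1->F, B3->T, B4->F, B5->F, B6->T, B6->T, B6->T, B6->T, B6->T, B6->F, B8->E, B7->T, B8->E, ...; covered: B1=F, B2=S, B3=T, B4=F, B5=F, B6=T, B6=F, B7=T, B7=F, B8=S, B8=E, B9=T
#4 (d=1, u=3) -> B2->E, B1->T, B4->T, B6->T, B6->T, B6->T, B6->T, B6->F, B8->E, B7->T, B8->E, B7->T, B8->E, B7->T, ...; covered: B1=T, B2=E, B4=T, B6=T, B6=F, B7=T, B7=F, B8=S, B8=E, B9=T
#5 (d=0, u=0) -> B2->S, B1->F, B3->T, B4->F, B5->F, B6->T, B6->T, B6->T, B6->T, B6->T, B6->F, B8->E, B7->T, B8->E, ...; covered: B1=F, B2=S, B3=T, B4=F, B5=F, B6=T, B6=F, B7=T, B7=F, B8=S, B8=E, B9=T
#6 (d=3, u=-3) -> B2->E, B1->F, B3->T, B4->F, B5->T, B6->F, B8->E, B7->T, B8->E, B7->T, B8->E, B7->T, B8->E, B7->T, ...; covered: B1=F, B2=E, B3=T, B4=F, B5=T, B6=F, B7=T, B7=F, B8=S, B8=E, B9=T
#7 (d=1, u=2) -> B2->E, B1->T, B4->T, B6->T, B6->T, B6->T, B6->T, B6->F, B8->E, B7->T, B8->E, B7->T, B8->E, B7->T, ...; covered: B1=T, B2=E, B4=T, B6=T, B6=F, B7=T, B7=F, B8=S, B8=E, B9=T
#8 (d=2, u=1) -> B2->E, B1->F, B3->T, B4->F, B5->F, B6->T, B6->T, B6->T, B6->T, B6->T, B6->F, B8->E, B7->T, B8->E, ...; covered: B1=F, B2=E, B3=T, B4=F, B5=F, B6=T, B6=F, B7=T, B7=F, B8=S, B8=E, B9=T
#9 (d=0, u=3) -> B2->S, B1->F, B3->T, B4->F, B5->F, B6->T, B6->T, B6->T, B6->T, B6->T, B6->F, B8->E, B7->T, B8->E, ...; covered: B1=F, B2=S, B3=T, B4=F, B5=F, B6=T, B6=F, B7=T, B7=F, B8=S, B8=E, B9=T
union over the pool: B1=T, B1=F, B2=S, B2=E, B3=T, B4=T, B4=F, B5=T, B5=F, B6=T, B6=F, B7=T, B7=F, B8=S, B8=E, B9=T
uncovered (4 of 20): B3=F, B9=F, B10=T, B10=F
Answer: B3=F, B9=F, B10=T, B10=F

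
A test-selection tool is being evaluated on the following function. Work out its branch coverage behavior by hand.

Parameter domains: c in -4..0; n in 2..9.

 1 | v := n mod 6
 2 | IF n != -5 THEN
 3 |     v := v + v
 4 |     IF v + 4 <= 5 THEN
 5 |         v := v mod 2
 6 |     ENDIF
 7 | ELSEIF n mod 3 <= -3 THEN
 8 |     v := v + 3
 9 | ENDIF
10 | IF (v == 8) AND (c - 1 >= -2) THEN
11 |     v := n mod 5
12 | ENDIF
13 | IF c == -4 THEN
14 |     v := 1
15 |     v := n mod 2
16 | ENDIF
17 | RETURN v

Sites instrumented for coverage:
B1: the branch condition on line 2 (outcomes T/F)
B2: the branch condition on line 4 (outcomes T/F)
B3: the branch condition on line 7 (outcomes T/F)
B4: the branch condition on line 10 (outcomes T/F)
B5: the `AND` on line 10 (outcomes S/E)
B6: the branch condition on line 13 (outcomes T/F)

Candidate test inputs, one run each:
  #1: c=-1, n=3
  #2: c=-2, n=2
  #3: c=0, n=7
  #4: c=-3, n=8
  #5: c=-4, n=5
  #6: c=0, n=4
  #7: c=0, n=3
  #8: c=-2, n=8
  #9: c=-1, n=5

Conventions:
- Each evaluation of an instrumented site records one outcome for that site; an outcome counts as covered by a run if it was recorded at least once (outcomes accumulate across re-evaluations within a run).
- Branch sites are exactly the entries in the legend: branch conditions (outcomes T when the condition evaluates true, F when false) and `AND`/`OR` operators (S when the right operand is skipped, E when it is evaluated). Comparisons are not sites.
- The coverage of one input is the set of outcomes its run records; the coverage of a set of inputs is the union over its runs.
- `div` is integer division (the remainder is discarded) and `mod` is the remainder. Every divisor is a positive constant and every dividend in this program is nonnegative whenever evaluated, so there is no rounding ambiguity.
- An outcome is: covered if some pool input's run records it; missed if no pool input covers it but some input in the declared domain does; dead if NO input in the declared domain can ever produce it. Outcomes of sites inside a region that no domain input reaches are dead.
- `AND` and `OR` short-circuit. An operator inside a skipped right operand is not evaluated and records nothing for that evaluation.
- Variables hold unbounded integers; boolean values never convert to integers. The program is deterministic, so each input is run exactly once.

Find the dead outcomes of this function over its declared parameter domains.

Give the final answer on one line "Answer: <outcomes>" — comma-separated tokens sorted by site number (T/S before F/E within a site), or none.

sweeping the full domain (40 inputs) for each outcome:
  B1=F: unreachable across the whole domain -> dead
  B3=T: unreachable across the whole domain -> dead
  B3=F: unreachable across the whole domain -> dead
  reachable outcomes have witnesses, e.g. B1=T (e.g. c=-4, n=2), B2=T (e.g. c=-4, n=6), B2=F (e.g. c=-4, n=2), B4=T (e.g. c=-1, n=4)

Answer: B1=F, B3=T, B3=F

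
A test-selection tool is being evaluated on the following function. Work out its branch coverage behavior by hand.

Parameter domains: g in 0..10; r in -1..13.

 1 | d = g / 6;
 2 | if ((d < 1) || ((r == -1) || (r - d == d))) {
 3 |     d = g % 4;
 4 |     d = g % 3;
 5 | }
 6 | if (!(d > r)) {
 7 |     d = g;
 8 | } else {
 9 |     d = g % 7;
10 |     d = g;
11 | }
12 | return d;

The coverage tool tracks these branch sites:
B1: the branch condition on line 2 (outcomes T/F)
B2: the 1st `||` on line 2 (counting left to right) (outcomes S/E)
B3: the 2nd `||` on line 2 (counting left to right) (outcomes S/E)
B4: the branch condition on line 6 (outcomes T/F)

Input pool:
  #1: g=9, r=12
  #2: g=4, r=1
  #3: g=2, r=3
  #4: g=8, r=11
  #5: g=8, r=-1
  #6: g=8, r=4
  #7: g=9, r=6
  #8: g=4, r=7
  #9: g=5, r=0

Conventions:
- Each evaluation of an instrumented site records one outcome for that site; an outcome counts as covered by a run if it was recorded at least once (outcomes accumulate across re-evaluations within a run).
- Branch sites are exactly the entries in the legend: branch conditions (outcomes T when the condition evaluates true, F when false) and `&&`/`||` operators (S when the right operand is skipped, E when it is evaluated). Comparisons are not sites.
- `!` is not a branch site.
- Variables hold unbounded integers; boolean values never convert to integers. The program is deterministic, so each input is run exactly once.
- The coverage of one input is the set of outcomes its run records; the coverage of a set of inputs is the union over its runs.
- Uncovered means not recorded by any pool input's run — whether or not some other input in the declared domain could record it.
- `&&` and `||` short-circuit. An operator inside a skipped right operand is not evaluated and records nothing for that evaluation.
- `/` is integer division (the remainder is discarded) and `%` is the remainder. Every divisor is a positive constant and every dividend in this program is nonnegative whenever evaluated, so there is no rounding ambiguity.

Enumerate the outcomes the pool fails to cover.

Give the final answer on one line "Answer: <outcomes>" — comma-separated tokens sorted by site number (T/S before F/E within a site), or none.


input #1, g=9, r=12: events B2->E, B3->E, B1->F, B4->T; outcomes B1=F, B2=E, B3=E, B4=T
input #2, g=4, r=1: events B2->S, B1->T, B4->T; outcomes B1=T, B2=S, B4=T
input #3, g=2, r=3: events B2->S, B1->T, B4->T; outcomes B1=T, B2=S, B4=T
input #4, g=8, r=11: events B2->E, B3->E, B1->F, B4->T; outcomes B1=F, B2=E, B3=E, B4=T
input #5, g=8, r=-1: events B2->E, B3->S, B1->T, B4->F; outcomes B1=T, B2=E, B3=S, B4=F
input #6, g=8, r=4: events B2->E, B3->E, B1->F, B4->T; outcomes B1=F, B2=E, B3=E, B4=T
input #7, g=9, r=6: events B2->E, B3->E, B1->F, B4->T; outcomes B1=F, B2=E, B3=E, B4=T
input #8, g=4, r=7: events B2->S, B1->T, B4->T; outcomes B1=T, B2=S, B4=T
input #9, g=5, r=0: events B2->S, B1->T, B4->F; outcomes B1=T, B2=S, B4=F
union over the pool: B1=T, B1=F, B2=S, B2=E, B3=S, B3=E, B4=T, B4=F
uncovered (0 of 8): none
Answer: none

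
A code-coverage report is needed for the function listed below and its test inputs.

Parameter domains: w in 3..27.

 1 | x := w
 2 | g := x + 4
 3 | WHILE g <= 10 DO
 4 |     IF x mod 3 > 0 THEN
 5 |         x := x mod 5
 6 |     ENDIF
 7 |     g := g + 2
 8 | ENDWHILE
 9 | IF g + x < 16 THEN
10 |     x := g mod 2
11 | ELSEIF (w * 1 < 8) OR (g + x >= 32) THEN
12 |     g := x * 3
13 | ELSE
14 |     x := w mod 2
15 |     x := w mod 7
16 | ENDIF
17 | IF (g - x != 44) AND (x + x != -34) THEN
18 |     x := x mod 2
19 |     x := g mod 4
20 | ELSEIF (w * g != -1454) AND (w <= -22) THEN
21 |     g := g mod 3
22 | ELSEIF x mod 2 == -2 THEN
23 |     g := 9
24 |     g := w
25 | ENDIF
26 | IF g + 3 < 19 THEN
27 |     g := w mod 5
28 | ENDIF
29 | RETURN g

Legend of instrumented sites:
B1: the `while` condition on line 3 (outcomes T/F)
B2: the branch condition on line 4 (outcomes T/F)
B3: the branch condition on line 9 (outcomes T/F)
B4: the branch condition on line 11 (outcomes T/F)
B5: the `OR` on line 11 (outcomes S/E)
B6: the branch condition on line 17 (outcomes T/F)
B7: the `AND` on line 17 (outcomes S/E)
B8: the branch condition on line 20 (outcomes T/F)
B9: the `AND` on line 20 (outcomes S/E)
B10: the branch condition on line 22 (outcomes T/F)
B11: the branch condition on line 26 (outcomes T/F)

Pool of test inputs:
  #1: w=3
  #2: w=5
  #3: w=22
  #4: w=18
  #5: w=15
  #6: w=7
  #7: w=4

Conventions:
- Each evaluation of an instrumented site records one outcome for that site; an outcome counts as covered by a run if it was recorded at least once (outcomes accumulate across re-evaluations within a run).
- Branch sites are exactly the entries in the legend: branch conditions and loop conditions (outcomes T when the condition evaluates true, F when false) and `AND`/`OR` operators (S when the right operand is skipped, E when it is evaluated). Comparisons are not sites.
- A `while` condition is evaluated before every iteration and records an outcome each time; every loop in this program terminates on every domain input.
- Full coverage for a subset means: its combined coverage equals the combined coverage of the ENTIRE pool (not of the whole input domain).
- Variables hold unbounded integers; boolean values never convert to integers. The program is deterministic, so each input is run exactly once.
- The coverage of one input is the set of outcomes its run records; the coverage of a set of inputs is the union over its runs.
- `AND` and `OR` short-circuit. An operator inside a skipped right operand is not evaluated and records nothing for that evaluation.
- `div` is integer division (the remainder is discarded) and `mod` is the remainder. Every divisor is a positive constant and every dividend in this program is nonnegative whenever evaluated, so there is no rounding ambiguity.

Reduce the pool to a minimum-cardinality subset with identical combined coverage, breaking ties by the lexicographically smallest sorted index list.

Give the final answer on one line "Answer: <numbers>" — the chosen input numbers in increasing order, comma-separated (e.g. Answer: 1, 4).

run #1 (w=3) runs B1->T, B2->F, B1->T, B2->F, B1->F, B3->T, B7->E, B6->T, B11->T; records B1=T, B1=F, B2=F, B3=T, B6=T, B7=E, B11=T
run #2 (w=5) runs B1->T, B2->T, B1->F, B3->T, B7->E, B6->T, B11->T; records B1=T, B1=F, B2=T, B3=T, B6=T, B7=E, B11=T
run #3 (w=22) runs B1->F, B3->F, B5->E, B4->T, B7->S, B6->F, B9->E, B8->F, B10->F, B11->F; records B1=F, B3=F, B4=T, B5=E, B6=F, B7=S, B8=F, B9=E, B10=F, B11=F
run #4 (w=18) runs B1->F, B3->F, B5->E, B4->T, B7->E, B6->T, B11->F; records B1=F, B3=F, B4=T, B5=E, B6=T, B7=E, B11=F
run #5 (w=15) runs B1->F, B3->F, B5->E, B4->T, B7->E, B6->T, B11->F; records B1=F, B3=F, B4=T, B5=E, B6=T, B7=E, B11=F
run #6 (w=7) runs B1->F, B3->F, B5->S, B4->T, B7->E, B6->T, B11->F; records B1=F, B3=F, B4=T, B5=S, B6=T, B7=E, B11=F
run #7 (w=4) runs B1->T, B2->T, B1->T, B2->T, B1->F, B3->F, B5->S, B4->T, B7->E, B6->T, B11->T; records B1=T, B1=F, B2=T, B3=F, B4=T, B5=S, B6=T, B7=E, B11=T
together the pool reaches 18 outcomes: B1=T, B1=F, B2=T, B2=F, B3=T, B3=F, B4=T, B5=S, B5=E, B6=T, B6=F, B7=S, B7=E, B8=F, B9=E, B10=F, B11=T, B11=F
every size-1 subset falls short of the 18 outcomes (best: 10/18)
every size-2 subset falls short of the 18 outcomes (best: 16/18)
at size 3, {1, 3, 7} reaches all 18 outcomes; every lexicographically earlier size-3 subset fails

Answer: 1, 3, 7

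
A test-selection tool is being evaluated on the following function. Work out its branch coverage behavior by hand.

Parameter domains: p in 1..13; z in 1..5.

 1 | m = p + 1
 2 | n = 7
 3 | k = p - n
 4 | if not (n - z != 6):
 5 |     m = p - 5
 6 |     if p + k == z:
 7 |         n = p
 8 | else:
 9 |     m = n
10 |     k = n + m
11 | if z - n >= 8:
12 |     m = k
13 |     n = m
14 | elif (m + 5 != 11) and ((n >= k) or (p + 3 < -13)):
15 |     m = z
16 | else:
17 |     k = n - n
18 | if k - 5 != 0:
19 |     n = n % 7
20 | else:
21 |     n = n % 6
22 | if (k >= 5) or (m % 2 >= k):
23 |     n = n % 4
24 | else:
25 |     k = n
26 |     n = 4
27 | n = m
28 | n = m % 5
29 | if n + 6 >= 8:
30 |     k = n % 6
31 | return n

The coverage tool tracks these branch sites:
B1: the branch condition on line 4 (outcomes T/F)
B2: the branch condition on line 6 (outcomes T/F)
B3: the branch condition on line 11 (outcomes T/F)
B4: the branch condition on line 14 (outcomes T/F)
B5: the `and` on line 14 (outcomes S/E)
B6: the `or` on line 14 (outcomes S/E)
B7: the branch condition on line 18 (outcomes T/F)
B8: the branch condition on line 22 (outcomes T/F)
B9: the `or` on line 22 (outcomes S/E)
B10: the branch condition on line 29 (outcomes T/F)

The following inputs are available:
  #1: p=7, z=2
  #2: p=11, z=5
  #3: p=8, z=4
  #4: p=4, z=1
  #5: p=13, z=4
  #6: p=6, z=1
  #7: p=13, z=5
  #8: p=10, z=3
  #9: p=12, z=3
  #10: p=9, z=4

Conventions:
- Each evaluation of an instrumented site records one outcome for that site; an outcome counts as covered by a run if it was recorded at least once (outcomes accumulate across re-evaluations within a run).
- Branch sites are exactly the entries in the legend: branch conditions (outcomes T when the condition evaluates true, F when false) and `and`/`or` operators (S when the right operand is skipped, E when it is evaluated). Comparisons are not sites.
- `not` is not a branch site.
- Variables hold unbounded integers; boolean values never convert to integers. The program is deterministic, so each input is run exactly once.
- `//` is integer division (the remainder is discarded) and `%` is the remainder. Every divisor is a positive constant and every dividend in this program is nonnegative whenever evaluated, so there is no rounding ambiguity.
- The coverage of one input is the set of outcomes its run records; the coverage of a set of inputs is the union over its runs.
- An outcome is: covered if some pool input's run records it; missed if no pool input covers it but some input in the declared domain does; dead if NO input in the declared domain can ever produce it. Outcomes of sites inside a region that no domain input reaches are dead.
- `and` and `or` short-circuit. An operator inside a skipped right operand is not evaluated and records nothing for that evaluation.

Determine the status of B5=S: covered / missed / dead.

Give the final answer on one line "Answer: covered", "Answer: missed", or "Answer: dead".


no pool input records B5=S
but domain input (p=11, z=1) does record it -> reachable, so missed
Answer: missed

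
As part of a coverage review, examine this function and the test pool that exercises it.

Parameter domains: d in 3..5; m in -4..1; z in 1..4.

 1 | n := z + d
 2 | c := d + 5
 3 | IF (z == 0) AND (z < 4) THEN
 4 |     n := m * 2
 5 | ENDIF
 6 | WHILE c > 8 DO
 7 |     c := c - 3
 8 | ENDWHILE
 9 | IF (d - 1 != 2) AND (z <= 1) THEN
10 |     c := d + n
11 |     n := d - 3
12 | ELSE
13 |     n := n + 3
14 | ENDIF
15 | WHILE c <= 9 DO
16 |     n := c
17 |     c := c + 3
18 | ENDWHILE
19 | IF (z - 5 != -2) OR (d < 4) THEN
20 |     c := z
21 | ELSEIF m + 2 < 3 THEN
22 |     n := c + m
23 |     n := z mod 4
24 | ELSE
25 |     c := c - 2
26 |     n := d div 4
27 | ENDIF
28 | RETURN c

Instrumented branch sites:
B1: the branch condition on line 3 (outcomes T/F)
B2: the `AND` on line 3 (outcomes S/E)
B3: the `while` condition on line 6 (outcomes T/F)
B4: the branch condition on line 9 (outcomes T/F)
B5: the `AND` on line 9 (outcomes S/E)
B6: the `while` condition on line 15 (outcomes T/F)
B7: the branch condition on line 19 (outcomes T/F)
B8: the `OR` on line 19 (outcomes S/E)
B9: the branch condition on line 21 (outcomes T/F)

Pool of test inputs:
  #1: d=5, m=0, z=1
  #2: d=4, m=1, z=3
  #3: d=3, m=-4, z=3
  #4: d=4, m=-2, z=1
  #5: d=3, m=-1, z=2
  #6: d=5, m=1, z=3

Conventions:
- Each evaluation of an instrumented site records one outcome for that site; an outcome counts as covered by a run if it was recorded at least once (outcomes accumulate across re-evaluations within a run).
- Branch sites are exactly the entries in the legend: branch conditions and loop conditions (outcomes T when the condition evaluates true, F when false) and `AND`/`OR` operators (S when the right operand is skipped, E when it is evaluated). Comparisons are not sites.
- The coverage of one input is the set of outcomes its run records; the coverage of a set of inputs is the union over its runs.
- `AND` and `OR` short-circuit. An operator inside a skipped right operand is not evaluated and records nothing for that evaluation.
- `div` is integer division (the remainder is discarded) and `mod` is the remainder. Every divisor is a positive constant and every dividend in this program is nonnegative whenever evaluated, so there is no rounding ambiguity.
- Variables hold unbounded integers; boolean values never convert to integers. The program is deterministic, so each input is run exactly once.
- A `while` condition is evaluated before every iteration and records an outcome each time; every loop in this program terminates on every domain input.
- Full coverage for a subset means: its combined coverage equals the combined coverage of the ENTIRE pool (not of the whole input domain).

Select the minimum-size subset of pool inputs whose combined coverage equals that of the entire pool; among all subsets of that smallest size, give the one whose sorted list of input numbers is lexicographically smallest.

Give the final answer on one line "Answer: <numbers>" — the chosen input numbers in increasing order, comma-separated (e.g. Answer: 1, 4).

#1 (d=5, m=0, z=1) -> B2->S, B1->F, B3->T, B3->F, B5->E, B4->T, B6->F, B8->S, B7->T; covered: B1=F, B2=S, B3=T, B3=F, B4=T, B5=E, B6=F, B7=T, B8=S
#2 (d=4, m=1, z=3) -> B2->S, B1->F, B3->T, B3->F, B5->E, B4->F, B6->T, B6->T, B6->F, B8->E, B7->F, B9->F; covered: B1=F, B2=S, B3=T, B3=F, B4=F, B5=E, B6=T, B6=F, B7=F, B8=E, B9=F
#3 (d=3, m=-4, z=3) -> B2->S, B1->F, B3->F, B5->S, B4->F, B6->T, B6->F, B8->E, B7->T; covered: B1=F, B2=S, B3=F, B4=F, B5=S, B6=T, B6=F, B7=T, B8=E
#4 (d=4, m=-2, z=1) -> B2->S, B1->F, B3->T, B3->F, B5->E, B4->T, B6->T, B6->F, B8->S, B7->T; covered: B1=F, B2=S, B3=T, B3=F, B4=T, B5=E, B6=T, B6=F, B7=T, B8=S
#5 (d=3, m=-1, z=2) -> B2->S, B1->F, B3->F, B5->S, B4->F, B6->T, B6->F, B8->S, B7->T; covered: B1=F, B2=S, B3=F, B4=F, B5=S, B6=T, B6=F, B7=T, B8=S
#6 (d=5, m=1, z=3) -> B2->S, B1->F, B3->T, B3->F, B5->E, B4->F, B6->T, B6->F, B8->E, B7->F, B9->F; covered: B1=F, B2=S, B3=T, B3=F, B4=F, B5=E, B6=T, B6=F, B7=F, B8=E, B9=F
union over all inputs: B1=F, B2=S, B3=T, B3=F, B4=T, B4=F, B5=S, B5=E, B6=T, B6=F, B7=T, B7=F, B8=S, B8=E, B9=F (15 outcomes)
checked all size-1 subsets: none covers 15 outcomes (max 11/15)
checked all size-2 subsets: none covers 15 outcomes (max 14/15)
the canonical winner is {1, 2, 3}: size 3, full 15-outcome coverage, earliest index list among size-3 covers

Answer: 1, 2, 3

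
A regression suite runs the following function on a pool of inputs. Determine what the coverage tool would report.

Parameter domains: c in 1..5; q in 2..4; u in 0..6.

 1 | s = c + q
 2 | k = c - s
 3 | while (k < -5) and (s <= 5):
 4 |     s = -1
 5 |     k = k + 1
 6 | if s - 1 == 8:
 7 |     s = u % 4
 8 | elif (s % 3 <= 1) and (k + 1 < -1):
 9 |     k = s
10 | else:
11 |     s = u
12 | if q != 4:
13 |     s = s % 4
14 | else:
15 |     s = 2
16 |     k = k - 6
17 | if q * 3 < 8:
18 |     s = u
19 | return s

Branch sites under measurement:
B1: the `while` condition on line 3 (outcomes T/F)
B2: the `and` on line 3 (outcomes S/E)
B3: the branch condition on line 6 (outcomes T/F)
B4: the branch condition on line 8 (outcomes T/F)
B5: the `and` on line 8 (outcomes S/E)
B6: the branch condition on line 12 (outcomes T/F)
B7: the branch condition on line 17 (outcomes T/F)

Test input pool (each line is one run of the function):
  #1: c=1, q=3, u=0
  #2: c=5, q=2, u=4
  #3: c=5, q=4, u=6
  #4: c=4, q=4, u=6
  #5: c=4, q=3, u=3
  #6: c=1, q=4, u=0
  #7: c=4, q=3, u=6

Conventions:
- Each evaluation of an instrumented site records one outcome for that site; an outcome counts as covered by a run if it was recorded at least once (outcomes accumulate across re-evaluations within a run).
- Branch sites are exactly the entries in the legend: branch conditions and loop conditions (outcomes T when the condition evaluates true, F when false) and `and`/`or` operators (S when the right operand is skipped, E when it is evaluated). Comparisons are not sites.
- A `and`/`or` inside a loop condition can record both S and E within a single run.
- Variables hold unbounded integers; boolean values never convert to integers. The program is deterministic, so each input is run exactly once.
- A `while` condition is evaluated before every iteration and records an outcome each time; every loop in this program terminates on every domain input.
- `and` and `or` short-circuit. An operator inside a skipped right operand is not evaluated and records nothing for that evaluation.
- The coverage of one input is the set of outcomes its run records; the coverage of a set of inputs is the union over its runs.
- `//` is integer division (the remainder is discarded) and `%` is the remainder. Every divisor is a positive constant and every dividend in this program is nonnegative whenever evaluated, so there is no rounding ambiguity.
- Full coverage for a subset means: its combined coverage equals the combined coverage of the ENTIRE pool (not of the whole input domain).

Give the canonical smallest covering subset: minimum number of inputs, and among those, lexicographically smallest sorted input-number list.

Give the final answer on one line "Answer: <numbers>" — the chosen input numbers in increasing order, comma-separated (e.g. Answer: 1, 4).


test 1 (c=1, q=3, u=0) fires B2->S, B1->F, B3->F, B5->E, B4->T, B6->T, B7->F; hits B1=F, B2=S, B3=F, B4=T, B5=E, B6=T, B7=F
test 2 (c=5, q=2, u=4) fires B2->S, B1->F, B3->F, B5->E, B4->F, B6->T, B7->T; hits B1=F, B2=S, B3=F, B4=F, B5=E, B6=T, B7=T
test 3 (c=5, q=4, u=6) fires B2->S, B1->F, B3->T, B6->F, B7->F; hits B1=F, B2=S, B3=T, B6=F, B7=F
test 4 (c=4, q=4, u=6) fires B2->S, B1->F, B3->F, B5->S, B4->F, B6->F, B7->F; hits B1=F, B2=S, B3=F, B4=F, B5=S, B6=F, B7=F
test 5 (c=4, q=3, u=3) fires B2->S, B1->F, B3->F, B5->E, B4->T, B6->T, B7->F; hits B1=F, B2=S, B3=F, B4=T, B5=E, B6=T, B7=F
test 6 (c=1, q=4, u=0) fires B2->S, B1->F, B3->F, B5->S, B4->F, B6->F, B7->F; hits B1=F, B2=S, B3=F, B4=F, B5=S, B6=F, B7=F
test 7 (c=4, q=3, u=6) fires B2->S, B1->F, B3->F, B5->E, B4->T, B6->T, B7->F; hits B1=F, B2=S, B3=F, B4=T, B5=E, B6=T, B7=F
together the pool reaches 12 outcomes: B1=F, B2=S, B3=T, B3=F, B4=T, B4=F, B5=S, B5=E, B6=T, B6=F, B7=T, B7=F
size 1 is not enough: best union over all size-1 subsets is 7/12
size 2 is not enough: best union over all size-2 subsets is 10/12
size 3 is not enough: best union over all size-3 subsets is 11/12
at size 4, {1, 2, 3, 4} reaches all 12 outcomes; every lexicographically earlier size-4 subset fails
Answer: 1, 2, 3, 4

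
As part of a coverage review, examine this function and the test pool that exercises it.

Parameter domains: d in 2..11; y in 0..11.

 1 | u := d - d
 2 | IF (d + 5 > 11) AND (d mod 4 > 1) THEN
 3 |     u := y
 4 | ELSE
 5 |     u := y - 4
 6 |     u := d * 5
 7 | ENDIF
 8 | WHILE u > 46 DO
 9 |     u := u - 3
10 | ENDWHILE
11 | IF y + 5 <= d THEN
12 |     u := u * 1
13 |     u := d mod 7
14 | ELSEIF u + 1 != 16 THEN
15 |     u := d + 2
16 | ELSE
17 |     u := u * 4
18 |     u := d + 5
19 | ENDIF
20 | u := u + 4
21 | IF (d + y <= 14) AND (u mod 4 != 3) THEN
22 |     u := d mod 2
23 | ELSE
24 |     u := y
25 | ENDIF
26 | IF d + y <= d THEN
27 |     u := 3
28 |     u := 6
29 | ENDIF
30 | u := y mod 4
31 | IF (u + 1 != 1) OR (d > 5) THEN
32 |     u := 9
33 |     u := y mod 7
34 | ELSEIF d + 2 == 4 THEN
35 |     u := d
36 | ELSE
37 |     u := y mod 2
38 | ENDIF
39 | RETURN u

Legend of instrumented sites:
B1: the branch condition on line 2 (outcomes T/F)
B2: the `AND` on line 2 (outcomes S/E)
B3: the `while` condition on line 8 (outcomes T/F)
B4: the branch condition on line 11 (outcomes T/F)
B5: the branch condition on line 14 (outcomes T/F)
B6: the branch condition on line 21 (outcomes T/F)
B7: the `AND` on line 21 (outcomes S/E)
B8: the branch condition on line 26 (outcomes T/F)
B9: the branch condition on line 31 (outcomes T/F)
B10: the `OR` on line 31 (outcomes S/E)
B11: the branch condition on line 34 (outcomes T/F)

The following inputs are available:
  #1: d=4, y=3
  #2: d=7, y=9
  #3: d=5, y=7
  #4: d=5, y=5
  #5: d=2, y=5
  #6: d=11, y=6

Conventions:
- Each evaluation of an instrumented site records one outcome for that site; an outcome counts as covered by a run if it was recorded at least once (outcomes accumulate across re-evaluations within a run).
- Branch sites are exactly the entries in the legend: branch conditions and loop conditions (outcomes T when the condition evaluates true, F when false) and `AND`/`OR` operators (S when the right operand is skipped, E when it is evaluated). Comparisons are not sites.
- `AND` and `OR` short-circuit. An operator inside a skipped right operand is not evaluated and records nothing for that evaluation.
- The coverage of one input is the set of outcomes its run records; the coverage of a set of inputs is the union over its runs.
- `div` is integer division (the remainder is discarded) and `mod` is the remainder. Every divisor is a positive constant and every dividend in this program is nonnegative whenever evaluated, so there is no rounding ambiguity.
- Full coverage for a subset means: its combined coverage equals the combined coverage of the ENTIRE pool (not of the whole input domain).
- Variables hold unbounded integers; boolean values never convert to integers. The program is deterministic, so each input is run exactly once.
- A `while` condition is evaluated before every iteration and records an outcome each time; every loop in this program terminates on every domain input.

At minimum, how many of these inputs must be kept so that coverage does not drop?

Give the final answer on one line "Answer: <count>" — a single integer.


input #1, d=4, y=3: events B2->S, B1->F, B3->F, B4->F, B5->T, B7->E, B6->T, B8->F, B10->S, B9->T; outcomes B1=F, B2=S, B3=F, B4=F, B5=T, B6=T, B7=E, B8=F, B9=T, B10=S
input #2, d=7, y=9: events B2->E, B1->T, B3->F, B4->F, B5->T, B7->S, B6->F, B8->F, B10->S, B9->T; outcomes B1=T, B2=E, B3=F, B4=F, B5=T, B6=F, B7=S, B8=F, B9=T, B10=S
input #3, d=5, y=7: events B2->S, B1->F, B3->F, B4->F, B5->T, B7->E, B6->F, B8->F, B10->S, B9->T; outcomes B1=F, B2=S, B3=F, B4=F, B5=T, B6=F, B7=E, B8=F, B9=T, B10=S
input #4, d=5, y=5: events B2->S, B1->F, B3->F, B4->F, B5->T, B7->E, B6->F, B8->F, B10->S, B9->T; outcomes B1=F, B2=S, B3=F, B4=F, B5=T, B6=F, B7=E, B8=F, B9=T, B10=S
input #5, d=2, y=5: events B2->S, B1->F, B3->F, B4->F, B5->T, B7->E, B6->T, B8->F, B10->S, B9->T; outcomes B1=F, B2=S, B3=F, B4=F, B5=T, B6=T, B7=E, B8=F, B9=T, B10=S
input #6, d=11, y=6: events B2->E, B1->T, B3->F, B4->T, B7->S, B6->F, B8->F, B10->S, B9->T; outcomes B1=T, B2=E, B3=F, B4=T, B6=F, B7=S, B8=F, B9=T, B10=S
pool-wide coverage (15 outcomes): B1=T, B1=F, B2=S, B2=E, B3=F, B4=T, B4=F, B5=T, B6=T, B6=F, B7=S, B7=E, B8=F, B9=T, B10=S
no size-1 subset reaches all 15 outcomes (best union: 10/15)
size 2: inputs {1, 6} cover all 15 outcomes, and no lexicographically smaller subset of this size does
Answer: 2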